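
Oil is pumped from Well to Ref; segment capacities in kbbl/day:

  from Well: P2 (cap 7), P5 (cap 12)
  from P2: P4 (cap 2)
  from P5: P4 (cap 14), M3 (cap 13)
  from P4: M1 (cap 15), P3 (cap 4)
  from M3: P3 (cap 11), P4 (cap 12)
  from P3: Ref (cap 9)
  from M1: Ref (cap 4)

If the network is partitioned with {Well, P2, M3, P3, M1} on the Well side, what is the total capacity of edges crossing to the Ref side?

39

Edges leaving {Well, P2, M3, P3, M1}: Well→P5 (12), P2→P4 (2), M3→P4 (12), P3→Ref (9), M1→Ref (4).
Cut capacity = 12 + 2 + 12 + 9 + 4 = 39.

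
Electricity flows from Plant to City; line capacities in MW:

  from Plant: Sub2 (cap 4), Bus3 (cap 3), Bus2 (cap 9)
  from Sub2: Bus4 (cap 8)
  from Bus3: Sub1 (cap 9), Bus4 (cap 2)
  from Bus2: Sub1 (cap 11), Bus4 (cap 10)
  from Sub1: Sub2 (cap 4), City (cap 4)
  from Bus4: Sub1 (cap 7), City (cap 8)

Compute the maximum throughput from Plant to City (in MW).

Augment Plant→Sub2→Bus4→City: bottleneck 4, flow now 4.
Augment Plant→Bus3→Sub1→City: bottleneck 3, flow now 7.
Augment Plant→Bus2→Sub1→City: bottleneck 1, flow now 8.
Augment Plant→Bus2→Bus4→City: bottleneck 4, flow now 12.
No augmenting path remains; maximum flow = 12.
In the residual graph, reachable from Plant: {Plant, Sub2, Bus3, Bus2, Sub1, Bus4}.
Min-cut edges: Sub1→City (4), Bus4→City (8); capacity 4 + 8 = 12.
This cut is saturated, so no flow can exceed 12.

12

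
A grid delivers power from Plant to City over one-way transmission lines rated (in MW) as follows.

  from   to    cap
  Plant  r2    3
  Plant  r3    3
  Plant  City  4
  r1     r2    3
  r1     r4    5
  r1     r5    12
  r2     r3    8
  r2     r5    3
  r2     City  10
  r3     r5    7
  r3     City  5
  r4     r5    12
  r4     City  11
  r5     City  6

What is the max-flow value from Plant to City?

Augment Plant→City: bottleneck 4, flow now 4.
Augment Plant→r2→City: bottleneck 3, flow now 7.
Augment Plant→r3→City: bottleneck 3, flow now 10.
No augmenting path remains; maximum flow = 10.
In the residual graph, reachable from Plant: {Plant}.
Min-cut edges: Plant→r2 (3), Plant→r3 (3), Plant→City (4); capacity 3 + 3 + 4 = 10.
This cut is saturated, so no flow can exceed 10.

10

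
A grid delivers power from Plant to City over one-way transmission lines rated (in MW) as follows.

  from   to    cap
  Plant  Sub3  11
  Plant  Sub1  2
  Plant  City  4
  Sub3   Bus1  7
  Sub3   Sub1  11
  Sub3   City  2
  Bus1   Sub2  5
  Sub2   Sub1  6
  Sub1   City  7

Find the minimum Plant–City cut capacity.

Augment Plant→City: bottleneck 4, flow now 4.
Augment Plant→Sub3→City: bottleneck 2, flow now 6.
Augment Plant→Sub1→City: bottleneck 2, flow now 8.
Augment Plant→Sub3→Sub1→City: bottleneck 5, flow now 13.
No augmenting path remains; maximum flow = 13.
By max-flow min-cut, the minimum cut capacity equals the max flow.
In the residual graph, reachable from Plant: {Plant, Sub3, Bus1, Sub2, Sub1}.
Min-cut edges: Plant→City (4), Sub3→City (2), Sub1→City (7); capacity 4 + 2 + 7 = 13.

13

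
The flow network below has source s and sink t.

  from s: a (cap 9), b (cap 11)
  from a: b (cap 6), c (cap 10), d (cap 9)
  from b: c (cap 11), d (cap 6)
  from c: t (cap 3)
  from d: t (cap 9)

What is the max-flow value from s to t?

12

Augment s→a→c→t: bottleneck 3, flow now 3.
Augment s→a→d→t: bottleneck 6, flow now 9.
Augment s→b→d→t: bottleneck 3, flow now 12.
No augmenting path remains; maximum flow = 12.
In the residual graph, reachable from s: {s, a, b, c, d}.
Min-cut edges: c→t (3), d→t (9); capacity 3 + 9 = 12.
This cut is saturated, so no flow can exceed 12.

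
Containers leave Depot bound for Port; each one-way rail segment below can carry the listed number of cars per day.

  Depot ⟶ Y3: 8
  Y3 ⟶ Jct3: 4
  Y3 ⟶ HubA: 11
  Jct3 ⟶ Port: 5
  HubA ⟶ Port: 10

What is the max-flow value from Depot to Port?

8

Augment Depot→Y3→Jct3→Port: bottleneck 4, flow now 4.
Augment Depot→Y3→HubA→Port: bottleneck 4, flow now 8.
No augmenting path remains; maximum flow = 8.
In the residual graph, reachable from Depot: {Depot}.
Min-cut edges: Depot→Y3 (8); capacity 8 = 8.
This cut is saturated, so no flow can exceed 8.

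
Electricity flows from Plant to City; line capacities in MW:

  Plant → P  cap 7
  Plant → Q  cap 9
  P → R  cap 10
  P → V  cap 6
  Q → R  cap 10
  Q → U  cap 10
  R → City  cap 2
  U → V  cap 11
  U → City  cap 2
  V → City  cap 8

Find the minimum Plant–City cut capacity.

Augment Plant→P→R→City: bottleneck 2, flow now 2.
Augment Plant→P→V→City: bottleneck 5, flow now 7.
Augment Plant→Q→U→City: bottleneck 2, flow now 9.
Augment Plant→Q→U→V→City: bottleneck 3, flow now 12.
No augmenting path remains; maximum flow = 12.
By max-flow min-cut, the minimum cut capacity equals the max flow.
In the residual graph, reachable from Plant: {Plant, P, Q, R, U, V}.
Min-cut edges: R→City (2), U→City (2), V→City (8); capacity 2 + 2 + 8 = 12.

12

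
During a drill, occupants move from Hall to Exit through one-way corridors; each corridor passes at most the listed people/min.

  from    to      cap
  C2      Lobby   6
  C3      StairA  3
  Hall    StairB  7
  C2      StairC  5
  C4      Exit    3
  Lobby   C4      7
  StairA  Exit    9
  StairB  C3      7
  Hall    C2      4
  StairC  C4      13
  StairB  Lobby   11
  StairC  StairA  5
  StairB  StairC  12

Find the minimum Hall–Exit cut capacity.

Augment Hall→StairB→C3→StairA→Exit: bottleneck 3, flow now 3.
Augment Hall→StairB→Lobby→C4→Exit: bottleneck 3, flow now 6.
Augment Hall→StairB→StairC→StairA→Exit: bottleneck 1, flow now 7.
Augment Hall→C2→StairC→StairA→Exit: bottleneck 4, flow now 11.
No augmenting path remains; maximum flow = 11.
By max-flow min-cut, the minimum cut capacity equals the max flow.
In the residual graph, reachable from Hall: {Hall}.
Min-cut edges: Hall→StairB (7), Hall→C2 (4); capacity 7 + 4 = 11.

11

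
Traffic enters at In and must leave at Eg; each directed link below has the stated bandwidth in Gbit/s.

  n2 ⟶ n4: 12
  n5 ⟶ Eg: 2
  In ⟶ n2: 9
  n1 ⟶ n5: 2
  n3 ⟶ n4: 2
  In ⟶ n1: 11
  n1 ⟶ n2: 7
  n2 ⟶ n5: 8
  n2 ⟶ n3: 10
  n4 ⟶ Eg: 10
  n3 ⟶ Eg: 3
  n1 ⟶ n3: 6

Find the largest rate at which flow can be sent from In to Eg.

Augment In→n1→n3→Eg: bottleneck 3, flow now 3.
Augment In→n1→n5→Eg: bottleneck 2, flow now 5.
Augment In→n2→n4→Eg: bottleneck 9, flow now 14.
Augment In→n1→n2→n4→Eg: bottleneck 1, flow now 15.
No augmenting path remains; maximum flow = 15.
In the residual graph, reachable from In: {In, n1, n2, n3, n4, n5}.
Min-cut edges: n3→Eg (3), n4→Eg (10), n5→Eg (2); capacity 3 + 10 + 2 = 15.
This cut is saturated, so no flow can exceed 15.

15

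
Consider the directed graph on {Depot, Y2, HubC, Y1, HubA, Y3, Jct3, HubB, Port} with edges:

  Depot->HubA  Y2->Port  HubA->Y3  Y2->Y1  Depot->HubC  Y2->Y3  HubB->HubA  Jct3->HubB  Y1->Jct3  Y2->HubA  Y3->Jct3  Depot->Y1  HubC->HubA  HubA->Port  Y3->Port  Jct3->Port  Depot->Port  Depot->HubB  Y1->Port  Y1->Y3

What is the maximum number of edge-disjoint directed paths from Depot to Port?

4

Assign every edge capacity 1; by Menger, the answer equals the max flow.
Path Depot→Port (+1); total 1.
Path Depot→Y1→Port (+1); total 2.
Path Depot→HubA→Port (+1); total 3.
Path Depot→HubC→HubA→Y3→Port (+1); total 4.
No residual Depot→Port path; max flow = 4.
Certifying cut of size 4: {Depot→Port, Depot→Y1, HubA→Port, HubA→Y3}.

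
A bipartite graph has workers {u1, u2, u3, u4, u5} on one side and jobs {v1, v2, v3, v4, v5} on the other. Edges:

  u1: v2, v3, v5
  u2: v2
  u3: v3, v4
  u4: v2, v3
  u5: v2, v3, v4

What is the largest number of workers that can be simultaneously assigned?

4

Unit-capacity flow: source→left, listed edges, right→sink; max matching = max flow.
Augmenting path u1→v2 (+1); matched 1.
Augmenting path u3→v3 (+1); matched 2.
Augmenting path u5→v4 (+1); matched 3.
Augmenting path u2→v2→u1→v5 (+1); matched 4.
No augmenting path remains; maximum matching = 4.
König certificate: {u1, v2, v3, v4} is a vertex cover of size 4 (every listed pair touches it), so no matching can be larger.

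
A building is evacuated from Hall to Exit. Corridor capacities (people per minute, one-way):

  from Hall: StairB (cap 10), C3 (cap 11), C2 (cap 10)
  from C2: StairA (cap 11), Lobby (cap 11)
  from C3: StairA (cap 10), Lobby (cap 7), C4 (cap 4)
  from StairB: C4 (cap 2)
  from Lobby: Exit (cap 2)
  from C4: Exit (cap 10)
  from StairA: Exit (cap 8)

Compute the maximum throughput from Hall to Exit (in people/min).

Augment Hall→C2→Lobby→Exit: bottleneck 2, flow now 2.
Augment Hall→C2→StairA→Exit: bottleneck 8, flow now 10.
Augment Hall→C3→C4→Exit: bottleneck 4, flow now 14.
Augment Hall→StairB→C4→Exit: bottleneck 2, flow now 16.
No augmenting path remains; maximum flow = 16.
In the residual graph, reachable from Hall: {Hall, C2, C3, StairB, Lobby, StairA}.
Min-cut edges: C3→C4 (4), StairB→C4 (2), Lobby→Exit (2), StairA→Exit (8); capacity 4 + 2 + 2 + 8 = 16.
This cut is saturated, so no flow can exceed 16.

16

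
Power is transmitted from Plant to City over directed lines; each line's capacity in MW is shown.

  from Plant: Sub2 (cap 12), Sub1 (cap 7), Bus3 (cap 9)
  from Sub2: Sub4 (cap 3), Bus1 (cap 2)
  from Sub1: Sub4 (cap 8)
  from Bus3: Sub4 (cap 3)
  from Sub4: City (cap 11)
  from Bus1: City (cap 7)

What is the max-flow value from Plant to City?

13

Augment Plant→Sub2→Sub4→City: bottleneck 3, flow now 3.
Augment Plant→Sub2→Bus1→City: bottleneck 2, flow now 5.
Augment Plant→Sub1→Sub4→City: bottleneck 7, flow now 12.
Augment Plant→Bus3→Sub4→City: bottleneck 1, flow now 13.
No augmenting path remains; maximum flow = 13.
In the residual graph, reachable from Plant: {Plant, Sub2, Sub1, Bus3, Sub4}.
Min-cut edges: Sub2→Bus1 (2), Sub4→City (11); capacity 2 + 11 = 13.
This cut is saturated, so no flow can exceed 13.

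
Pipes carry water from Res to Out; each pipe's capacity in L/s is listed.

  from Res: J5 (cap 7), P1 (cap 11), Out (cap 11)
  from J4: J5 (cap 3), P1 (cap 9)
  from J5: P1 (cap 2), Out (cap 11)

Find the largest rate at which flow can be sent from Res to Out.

Augment Res→Out: bottleneck 11, flow now 11.
Augment Res→J5→Out: bottleneck 7, flow now 18.
No augmenting path remains; maximum flow = 18.
In the residual graph, reachable from Res: {Res, P1}.
Min-cut edges: Res→J5 (7), Res→Out (11); capacity 7 + 11 = 18.
This cut is saturated, so no flow can exceed 18.

18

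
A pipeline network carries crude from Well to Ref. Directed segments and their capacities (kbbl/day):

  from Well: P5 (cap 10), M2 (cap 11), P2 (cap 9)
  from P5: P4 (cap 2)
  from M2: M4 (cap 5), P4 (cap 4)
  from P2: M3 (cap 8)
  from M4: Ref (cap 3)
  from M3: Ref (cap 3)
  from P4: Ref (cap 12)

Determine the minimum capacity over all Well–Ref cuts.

Augment Well→P5→P4→Ref: bottleneck 2, flow now 2.
Augment Well→M2→M4→Ref: bottleneck 3, flow now 5.
Augment Well→M2→P4→Ref: bottleneck 4, flow now 9.
Augment Well→P2→M3→Ref: bottleneck 3, flow now 12.
No augmenting path remains; maximum flow = 12.
By max-flow min-cut, the minimum cut capacity equals the max flow.
In the residual graph, reachable from Well: {Well, P5, M2, P2, M4, M3}.
Min-cut edges: P5→P4 (2), M2→P4 (4), M4→Ref (3), M3→Ref (3); capacity 2 + 4 + 3 + 3 = 12.

12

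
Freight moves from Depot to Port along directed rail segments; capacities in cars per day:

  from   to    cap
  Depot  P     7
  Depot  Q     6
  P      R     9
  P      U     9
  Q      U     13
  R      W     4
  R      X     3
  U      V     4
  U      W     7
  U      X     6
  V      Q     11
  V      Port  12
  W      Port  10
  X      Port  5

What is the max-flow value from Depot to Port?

13

Augment Depot→P→R→W→Port: bottleneck 4, flow now 4.
Augment Depot→P→R→X→Port: bottleneck 3, flow now 7.
Augment Depot→Q→U→V→Port: bottleneck 4, flow now 11.
Augment Depot→Q→U→W→Port: bottleneck 2, flow now 13.
No augmenting path remains; maximum flow = 13.
In the residual graph, reachable from Depot: {Depot}.
Min-cut edges: Depot→P (7), Depot→Q (6); capacity 7 + 6 = 13.
This cut is saturated, so no flow can exceed 13.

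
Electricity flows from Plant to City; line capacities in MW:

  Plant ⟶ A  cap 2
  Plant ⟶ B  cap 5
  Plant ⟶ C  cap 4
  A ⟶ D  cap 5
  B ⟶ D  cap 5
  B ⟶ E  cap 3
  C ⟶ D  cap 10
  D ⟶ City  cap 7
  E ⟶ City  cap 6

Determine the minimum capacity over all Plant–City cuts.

Augment Plant→A→D→City: bottleneck 2, flow now 2.
Augment Plant→B→D→City: bottleneck 5, flow now 7.
Augment Plant→C→D→B→E→City: bottleneck 3, flow now 10. (uses reverse residual edge)
No augmenting path remains; maximum flow = 10.
By max-flow min-cut, the minimum cut capacity equals the max flow.
In the residual graph, reachable from Plant: {Plant, A, B, C, D}.
Min-cut edges: B→E (3), D→City (7); capacity 3 + 7 = 10.

10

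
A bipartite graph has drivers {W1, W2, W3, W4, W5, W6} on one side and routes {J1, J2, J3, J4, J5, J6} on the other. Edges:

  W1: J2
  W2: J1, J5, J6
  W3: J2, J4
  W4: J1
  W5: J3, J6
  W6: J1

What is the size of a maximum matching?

5

Unit-capacity flow: source→left, listed edges, right→sink; max matching = max flow.
Augmenting path W1→J2 (+1); matched 1.
Augmenting path W2→J1 (+1); matched 2.
Augmenting path W3→J4 (+1); matched 3.
Augmenting path W5→J3 (+1); matched 4.
Augmenting path W4→J1→W2→J5 (+1); matched 5.
No augmenting path remains; maximum matching = 5.
König certificate: {W1, W2, W3, W5, J1} is a vertex cover of size 5 (every listed pair touches it), so no matching can be larger.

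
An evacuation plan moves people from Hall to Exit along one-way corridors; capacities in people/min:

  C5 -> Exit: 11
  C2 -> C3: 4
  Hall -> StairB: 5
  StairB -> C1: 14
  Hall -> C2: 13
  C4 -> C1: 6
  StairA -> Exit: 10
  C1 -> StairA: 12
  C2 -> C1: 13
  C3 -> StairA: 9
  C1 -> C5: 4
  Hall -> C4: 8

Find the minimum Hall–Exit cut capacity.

Augment Hall→C2→C3→StairA→Exit: bottleneck 4, flow now 4.
Augment Hall→C2→C1→StairA→Exit: bottleneck 6, flow now 10.
Augment Hall→C2→C1→C5→Exit: bottleneck 3, flow now 13.
Augment Hall→C4→C1→C5→Exit: bottleneck 1, flow now 14.
No augmenting path remains; maximum flow = 14.
By max-flow min-cut, the minimum cut capacity equals the max flow.
In the residual graph, reachable from Hall: {Hall, C2, C4, StairB, C3, C1, StairA}.
Min-cut edges: C1→C5 (4), StairA→Exit (10); capacity 4 + 10 = 14.

14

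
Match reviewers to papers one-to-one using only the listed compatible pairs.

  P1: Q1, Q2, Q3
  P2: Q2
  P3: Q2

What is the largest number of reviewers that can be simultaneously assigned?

Unit-capacity flow: source→left, listed edges, right→sink; max matching = max flow.
Augmenting path P1→Q1 (+1); matched 1.
Augmenting path P2→Q2 (+1); matched 2.
No augmenting path remains; maximum matching = 2.
König certificate: {P1, Q2} is a vertex cover of size 2 (every listed pair touches it), so no matching can be larger.

2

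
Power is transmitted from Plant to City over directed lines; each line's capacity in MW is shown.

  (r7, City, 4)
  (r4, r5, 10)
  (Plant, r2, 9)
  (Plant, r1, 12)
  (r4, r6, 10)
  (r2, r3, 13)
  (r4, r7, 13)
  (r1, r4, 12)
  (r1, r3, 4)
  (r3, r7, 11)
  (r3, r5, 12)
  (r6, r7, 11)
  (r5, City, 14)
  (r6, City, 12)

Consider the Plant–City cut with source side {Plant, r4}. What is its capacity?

Edges leaving {Plant, r4}: Plant→r1 (12), Plant→r2 (9), r4→r5 (10), r4→r6 (10), r4→r7 (13).
Cut capacity = 12 + 9 + 10 + 10 + 13 = 54.

54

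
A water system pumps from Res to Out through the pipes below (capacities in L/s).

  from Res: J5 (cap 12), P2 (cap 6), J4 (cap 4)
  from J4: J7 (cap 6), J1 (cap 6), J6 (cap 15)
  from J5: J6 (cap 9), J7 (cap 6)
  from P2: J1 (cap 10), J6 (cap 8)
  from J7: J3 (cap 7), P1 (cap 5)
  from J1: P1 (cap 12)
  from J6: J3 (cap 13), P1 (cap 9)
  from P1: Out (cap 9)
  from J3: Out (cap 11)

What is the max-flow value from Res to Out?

Augment Res→J4→J7→P1→Out: bottleneck 4, flow now 4.
Augment Res→J5→J7→P1→Out: bottleneck 1, flow now 5.
Augment Res→J5→J7→J3→Out: bottleneck 5, flow now 10.
Augment Res→J5→J6→P1→Out: bottleneck 4, flow now 14.
Augment Res→J5→J6→J3→Out: bottleneck 2, flow now 16.
Augment Res→P2→J6→J3→Out: bottleneck 4, flow now 20.
No augmenting path remains; maximum flow = 20.
In the residual graph, reachable from Res: {Res, J4, J5, P2, J7, J1, J6, P1, J3}.
Min-cut edges: P1→Out (9), J3→Out (11); capacity 9 + 11 = 20.
This cut is saturated, so no flow can exceed 20.

20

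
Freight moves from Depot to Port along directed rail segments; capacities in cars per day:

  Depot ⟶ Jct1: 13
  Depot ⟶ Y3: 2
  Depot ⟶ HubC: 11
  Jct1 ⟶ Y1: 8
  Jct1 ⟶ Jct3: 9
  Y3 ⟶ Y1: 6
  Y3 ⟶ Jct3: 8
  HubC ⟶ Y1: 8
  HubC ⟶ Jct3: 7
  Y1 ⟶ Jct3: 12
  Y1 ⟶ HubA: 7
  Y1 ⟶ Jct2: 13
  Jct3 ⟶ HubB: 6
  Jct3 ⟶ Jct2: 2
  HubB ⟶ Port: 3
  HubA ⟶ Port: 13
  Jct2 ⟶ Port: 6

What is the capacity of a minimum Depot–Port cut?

Augment Depot→Jct1→Y1→HubA→Port: bottleneck 7, flow now 7.
Augment Depot→Jct1→Y1→Jct2→Port: bottleneck 1, flow now 8.
Augment Depot→Jct1→Jct3→HubB→Port: bottleneck 3, flow now 11.
Augment Depot→Jct1→Jct3→Jct2→Port: bottleneck 2, flow now 13.
Augment Depot→Y3→Y1→Jct2→Port: bottleneck 2, flow now 15.
Augment Depot→HubC→Y1→Jct2→Port: bottleneck 1, flow now 16.
No augmenting path remains; maximum flow = 16.
By max-flow min-cut, the minimum cut capacity equals the max flow.
In the residual graph, reachable from Depot: {Depot, Jct1, Y3, HubC, Y1, Jct3, HubB, Jct2}.
Min-cut edges: Y1→HubA (7), HubB→Port (3), Jct2→Port (6); capacity 7 + 3 + 6 = 16.

16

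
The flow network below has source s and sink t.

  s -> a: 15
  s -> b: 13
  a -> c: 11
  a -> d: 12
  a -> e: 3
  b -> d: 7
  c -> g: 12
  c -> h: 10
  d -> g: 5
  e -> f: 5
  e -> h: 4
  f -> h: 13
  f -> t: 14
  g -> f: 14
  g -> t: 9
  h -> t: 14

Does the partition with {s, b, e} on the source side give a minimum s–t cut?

No — its capacity is 31, but the minimum cut has capacity 19.

Given cut capacity: 15 + 7 + 5 + 4 = 31.
Augment s→a→c→g→t: bottleneck 9, flow now 9.
Augment s→a→c→h→t: bottleneck 2, flow now 11.
Augment s→a→e→f→t: bottleneck 3, flow now 14.
Augment s→a→d→g→f→t: bottleneck 1, flow now 15.
Augment s→b→d→g→f→t: bottleneck 4, flow now 19.
No augmenting path remains; maximum flow = 19.
In the residual graph, reachable from s: {s, a, b, d}.
Min-cut edges: a→c (11), a→e (3), d→g (5); capacity 11 + 3 + 5 = 19.
Cut capacity 31 exceeds the max flow 19, so it is not minimum.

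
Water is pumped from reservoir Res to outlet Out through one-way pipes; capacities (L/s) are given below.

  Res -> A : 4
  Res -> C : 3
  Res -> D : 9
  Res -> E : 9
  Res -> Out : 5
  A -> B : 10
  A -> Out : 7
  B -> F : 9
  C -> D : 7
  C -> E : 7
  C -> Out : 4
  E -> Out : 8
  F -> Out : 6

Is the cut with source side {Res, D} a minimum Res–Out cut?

Given cut capacity: 4 + 3 + 9 + 5 = 21.
Augment Res→Out: bottleneck 5, flow now 5.
Augment Res→A→Out: bottleneck 4, flow now 9.
Augment Res→C→Out: bottleneck 3, flow now 12.
Augment Res→E→Out: bottleneck 8, flow now 20.
No augmenting path remains; maximum flow = 20.
In the residual graph, reachable from Res: {Res, D, E}.
Min-cut edges: Res→A (4), Res→C (3), Res→Out (5), E→Out (8); capacity 4 + 3 + 5 + 8 = 20.
Cut capacity 21 exceeds the max flow 20, so it is not minimum.

No — its capacity is 21, but the minimum cut has capacity 20.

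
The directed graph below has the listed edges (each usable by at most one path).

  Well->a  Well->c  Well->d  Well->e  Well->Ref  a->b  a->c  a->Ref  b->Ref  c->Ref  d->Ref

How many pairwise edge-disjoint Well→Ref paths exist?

4

Assign every edge capacity 1; by Menger, the answer equals the max flow.
Path Well→Ref (+1); total 1.
Path Well→a→Ref (+1); total 2.
Path Well→c→Ref (+1); total 3.
Path Well→d→Ref (+1); total 4.
No residual Well→Ref path; max flow = 4.
Certifying cut of size 4: {Well→Ref, Well→a, Well→c, Well→d}.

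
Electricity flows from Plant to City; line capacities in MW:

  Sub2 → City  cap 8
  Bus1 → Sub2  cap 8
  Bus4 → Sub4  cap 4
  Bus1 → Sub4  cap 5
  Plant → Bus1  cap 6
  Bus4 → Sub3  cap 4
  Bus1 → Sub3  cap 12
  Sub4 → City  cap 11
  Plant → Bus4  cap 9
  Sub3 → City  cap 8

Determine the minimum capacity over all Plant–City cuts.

14

Augment Plant→Bus1→Sub4→City: bottleneck 5, flow now 5.
Augment Plant→Bus1→Sub2→City: bottleneck 1, flow now 6.
Augment Plant→Bus4→Sub4→City: bottleneck 4, flow now 10.
Augment Plant→Bus4→Sub3→City: bottleneck 4, flow now 14.
No augmenting path remains; maximum flow = 14.
By max-flow min-cut, the minimum cut capacity equals the max flow.
In the residual graph, reachable from Plant: {Plant, Bus4}.
Min-cut edges: Plant→Bus1 (6), Bus4→Sub4 (4), Bus4→Sub3 (4); capacity 6 + 4 + 4 = 14.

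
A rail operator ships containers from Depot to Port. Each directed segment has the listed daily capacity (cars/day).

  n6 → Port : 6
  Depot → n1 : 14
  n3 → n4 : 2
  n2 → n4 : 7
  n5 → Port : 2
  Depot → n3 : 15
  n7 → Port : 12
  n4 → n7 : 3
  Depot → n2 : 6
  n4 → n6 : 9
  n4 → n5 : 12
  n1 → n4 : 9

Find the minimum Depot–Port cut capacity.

Augment Depot→n1→n4→n5→Port: bottleneck 2, flow now 2.
Augment Depot→n1→n4→n6→Port: bottleneck 6, flow now 8.
Augment Depot→n1→n4→n7→Port: bottleneck 1, flow now 9.
Augment Depot→n2→n4→n7→Port: bottleneck 2, flow now 11.
No augmenting path remains; maximum flow = 11.
By max-flow min-cut, the minimum cut capacity equals the max flow.
In the residual graph, reachable from Depot: {Depot, n1, n2, n3, n4, n5, n6}.
Min-cut edges: n4→n7 (3), n5→Port (2), n6→Port (6); capacity 3 + 2 + 6 = 11.

11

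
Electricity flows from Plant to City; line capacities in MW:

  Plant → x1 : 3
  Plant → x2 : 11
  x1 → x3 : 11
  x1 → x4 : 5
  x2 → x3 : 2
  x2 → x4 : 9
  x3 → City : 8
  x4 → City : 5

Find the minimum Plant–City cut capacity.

Augment Plant→x1→x3→City: bottleneck 3, flow now 3.
Augment Plant→x2→x3→City: bottleneck 2, flow now 5.
Augment Plant→x2→x4→City: bottleneck 5, flow now 10.
No augmenting path remains; maximum flow = 10.
By max-flow min-cut, the minimum cut capacity equals the max flow.
In the residual graph, reachable from Plant: {Plant, x2, x4}.
Min-cut edges: Plant→x1 (3), x2→x3 (2), x4→City (5); capacity 3 + 2 + 5 = 10.

10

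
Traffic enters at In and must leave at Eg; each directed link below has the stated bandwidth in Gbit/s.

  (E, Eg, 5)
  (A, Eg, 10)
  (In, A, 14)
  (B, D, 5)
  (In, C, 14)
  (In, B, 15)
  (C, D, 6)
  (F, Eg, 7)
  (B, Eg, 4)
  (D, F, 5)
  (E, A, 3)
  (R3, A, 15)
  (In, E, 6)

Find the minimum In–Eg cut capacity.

24

Augment In→B→Eg: bottleneck 4, flow now 4.
Augment In→E→Eg: bottleneck 5, flow now 9.
Augment In→A→Eg: bottleneck 10, flow now 19.
Augment In→B→D→F→Eg: bottleneck 5, flow now 24.
No augmenting path remains; maximum flow = 24.
By max-flow min-cut, the minimum cut capacity equals the max flow.
In the residual graph, reachable from In: {In, B, E, C, D, A}.
Min-cut edges: B→Eg (4), E→Eg (5), D→F (5), A→Eg (10); capacity 4 + 5 + 5 + 10 = 24.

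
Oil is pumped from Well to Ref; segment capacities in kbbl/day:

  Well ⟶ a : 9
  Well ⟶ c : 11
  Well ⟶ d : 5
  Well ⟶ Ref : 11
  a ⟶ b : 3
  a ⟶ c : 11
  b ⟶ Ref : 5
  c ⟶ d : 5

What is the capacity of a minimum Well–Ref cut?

Augment Well→Ref: bottleneck 11, flow now 11.
Augment Well→a→b→Ref: bottleneck 3, flow now 14.
No augmenting path remains; maximum flow = 14.
By max-flow min-cut, the minimum cut capacity equals the max flow.
In the residual graph, reachable from Well: {Well, a, c, d}.
Min-cut edges: Well→Ref (11), a→b (3); capacity 11 + 3 = 14.

14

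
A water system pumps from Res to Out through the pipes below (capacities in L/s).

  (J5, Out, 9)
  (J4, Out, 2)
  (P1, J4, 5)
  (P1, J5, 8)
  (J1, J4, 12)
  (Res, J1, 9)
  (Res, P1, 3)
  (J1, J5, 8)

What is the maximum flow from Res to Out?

11

Augment Res→J1→J4→Out: bottleneck 2, flow now 2.
Augment Res→J1→J5→Out: bottleneck 7, flow now 9.
Augment Res→P1→J5→Out: bottleneck 2, flow now 11.
No augmenting path remains; maximum flow = 11.
In the residual graph, reachable from Res: {Res, J1, P1, J4, J5}.
Min-cut edges: J4→Out (2), J5→Out (9); capacity 2 + 9 = 11.
This cut is saturated, so no flow can exceed 11.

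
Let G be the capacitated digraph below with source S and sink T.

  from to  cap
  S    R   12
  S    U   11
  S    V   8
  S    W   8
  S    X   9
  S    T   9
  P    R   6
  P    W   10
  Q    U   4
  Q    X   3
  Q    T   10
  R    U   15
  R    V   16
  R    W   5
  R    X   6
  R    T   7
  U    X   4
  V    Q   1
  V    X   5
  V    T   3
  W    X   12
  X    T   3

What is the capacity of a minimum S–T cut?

Augment S→T: bottleneck 9, flow now 9.
Augment S→R→T: bottleneck 7, flow now 16.
Augment S→V→T: bottleneck 3, flow now 19.
Augment S→X→T: bottleneck 3, flow now 22.
Augment S→V→Q→T: bottleneck 1, flow now 23.
No augmenting path remains; maximum flow = 23.
By max-flow min-cut, the minimum cut capacity equals the max flow.
In the residual graph, reachable from S: {S, R, U, V, W, X}.
Min-cut edges: S→T (9), R→T (7), V→Q (1), V→T (3), X→T (3); capacity 9 + 7 + 1 + 3 + 3 = 23.

23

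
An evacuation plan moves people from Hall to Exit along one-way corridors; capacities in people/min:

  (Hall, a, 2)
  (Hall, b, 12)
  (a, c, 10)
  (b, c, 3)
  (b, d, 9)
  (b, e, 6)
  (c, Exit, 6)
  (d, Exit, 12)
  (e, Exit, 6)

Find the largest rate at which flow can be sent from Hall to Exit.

Augment Hall→a→c→Exit: bottleneck 2, flow now 2.
Augment Hall→b→c→Exit: bottleneck 3, flow now 5.
Augment Hall→b→d→Exit: bottleneck 9, flow now 14.
No augmenting path remains; maximum flow = 14.
In the residual graph, reachable from Hall: {Hall}.
Min-cut edges: Hall→a (2), Hall→b (12); capacity 2 + 12 = 14.
This cut is saturated, so no flow can exceed 14.

14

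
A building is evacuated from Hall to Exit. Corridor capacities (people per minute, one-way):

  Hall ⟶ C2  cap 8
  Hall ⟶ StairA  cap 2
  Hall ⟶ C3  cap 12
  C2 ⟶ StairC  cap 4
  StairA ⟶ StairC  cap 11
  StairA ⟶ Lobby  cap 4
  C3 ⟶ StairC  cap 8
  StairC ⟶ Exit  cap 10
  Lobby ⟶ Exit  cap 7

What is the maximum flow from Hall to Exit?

12

Augment Hall→C2→StairC→Exit: bottleneck 4, flow now 4.
Augment Hall→StairA→StairC→Exit: bottleneck 2, flow now 6.
Augment Hall→C3→StairC→Exit: bottleneck 4, flow now 10.
Augment Hall→C3→StairC→StairA→Lobby→Exit: bottleneck 2, flow now 12. (uses reverse residual edge)
No augmenting path remains; maximum flow = 12.
In the residual graph, reachable from Hall: {Hall, C2, C3, StairC}.
Min-cut edges: Hall→StairA (2), StairC→Exit (10); capacity 2 + 10 = 12.
This cut is saturated, so no flow can exceed 12.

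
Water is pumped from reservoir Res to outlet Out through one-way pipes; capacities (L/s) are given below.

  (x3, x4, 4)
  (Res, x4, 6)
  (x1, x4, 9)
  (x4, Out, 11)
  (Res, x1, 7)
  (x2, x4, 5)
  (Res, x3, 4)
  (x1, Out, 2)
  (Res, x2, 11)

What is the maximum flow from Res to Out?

13

Augment Res→x1→Out: bottleneck 2, flow now 2.
Augment Res→x4→Out: bottleneck 6, flow now 8.
Augment Res→x1→x4→Out: bottleneck 5, flow now 13.
No augmenting path remains; maximum flow = 13.
In the residual graph, reachable from Res: {Res, x1, x2, x3, x4}.
Min-cut edges: x1→Out (2), x4→Out (11); capacity 2 + 11 = 13.
This cut is saturated, so no flow can exceed 13.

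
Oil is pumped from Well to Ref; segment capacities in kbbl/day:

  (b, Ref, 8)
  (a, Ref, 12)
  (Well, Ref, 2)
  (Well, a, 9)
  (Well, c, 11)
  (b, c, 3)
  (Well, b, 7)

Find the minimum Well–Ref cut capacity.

18

Augment Well→Ref: bottleneck 2, flow now 2.
Augment Well→a→Ref: bottleneck 9, flow now 11.
Augment Well→b→Ref: bottleneck 7, flow now 18.
No augmenting path remains; maximum flow = 18.
By max-flow min-cut, the minimum cut capacity equals the max flow.
In the residual graph, reachable from Well: {Well, c}.
Min-cut edges: Well→a (9), Well→b (7), Well→Ref (2); capacity 9 + 7 + 2 = 18.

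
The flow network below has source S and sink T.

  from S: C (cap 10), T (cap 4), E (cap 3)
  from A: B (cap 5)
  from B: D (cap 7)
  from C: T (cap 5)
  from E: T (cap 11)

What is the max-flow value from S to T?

12

Augment S→T: bottleneck 4, flow now 4.
Augment S→C→T: bottleneck 5, flow now 9.
Augment S→E→T: bottleneck 3, flow now 12.
No augmenting path remains; maximum flow = 12.
In the residual graph, reachable from S: {S, C}.
Min-cut edges: S→E (3), S→T (4), C→T (5); capacity 3 + 4 + 5 = 12.
This cut is saturated, so no flow can exceed 12.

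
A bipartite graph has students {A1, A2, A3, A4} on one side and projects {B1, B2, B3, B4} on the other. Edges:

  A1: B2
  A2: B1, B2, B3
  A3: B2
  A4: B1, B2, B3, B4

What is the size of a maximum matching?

Unit-capacity flow: source→left, listed edges, right→sink; max matching = max flow.
Augmenting path A1→B2 (+1); matched 1.
Augmenting path A2→B1 (+1); matched 2.
Augmenting path A4→B3 (+1); matched 3.
No augmenting path remains; maximum matching = 3.
König certificate: {A2, A4, B2} is a vertex cover of size 3 (every listed pair touches it), so no matching can be larger.

3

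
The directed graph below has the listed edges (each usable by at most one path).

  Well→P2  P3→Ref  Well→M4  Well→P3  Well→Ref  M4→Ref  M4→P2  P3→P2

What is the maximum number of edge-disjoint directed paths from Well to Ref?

3

Assign every edge capacity 1; by Menger, the answer equals the max flow.
Path Well→Ref (+1); total 1.
Path Well→M4→Ref (+1); total 2.
Path Well→P3→Ref (+1); total 3.
No residual Well→Ref path; max flow = 3.
Certifying cut of size 3: {Well→M4, Well→P3, Well→Ref}.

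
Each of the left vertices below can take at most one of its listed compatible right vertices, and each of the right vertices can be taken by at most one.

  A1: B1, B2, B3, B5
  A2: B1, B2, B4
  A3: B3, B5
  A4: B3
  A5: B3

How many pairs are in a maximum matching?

4

Unit-capacity flow: source→left, listed edges, right→sink; max matching = max flow.
Augmenting path A1→B1 (+1); matched 1.
Augmenting path A2→B2 (+1); matched 2.
Augmenting path A3→B3 (+1); matched 3.
Augmenting path A4→B3→A3→B5 (+1); matched 4.
No augmenting path remains; maximum matching = 4.
König certificate: {A1, A2, A3, B3} is a vertex cover of size 4 (every listed pair touches it), so no matching can be larger.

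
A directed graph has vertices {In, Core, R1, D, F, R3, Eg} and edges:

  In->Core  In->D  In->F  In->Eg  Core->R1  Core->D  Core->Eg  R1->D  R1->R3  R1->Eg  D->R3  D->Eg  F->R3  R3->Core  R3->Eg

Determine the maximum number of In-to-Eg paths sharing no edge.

4

Assign every edge capacity 1; by Menger, the answer equals the max flow.
Path In→Eg (+1); total 1.
Path In→Core→Eg (+1); total 2.
Path In→D→Eg (+1); total 3.
Path In→F→R3→Eg (+1); total 4.
No residual In→Eg path; max flow = 4.
Certifying cut of size 4: {In→Core, In→D, In→Eg, In→F}.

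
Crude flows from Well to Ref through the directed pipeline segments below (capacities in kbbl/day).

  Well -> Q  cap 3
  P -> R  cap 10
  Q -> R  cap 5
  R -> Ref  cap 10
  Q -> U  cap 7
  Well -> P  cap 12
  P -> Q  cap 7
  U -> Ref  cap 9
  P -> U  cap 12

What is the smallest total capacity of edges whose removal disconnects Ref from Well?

Augment Well→P→R→Ref: bottleneck 10, flow now 10.
Augment Well→P→U→Ref: bottleneck 2, flow now 12.
Augment Well→Q→U→Ref: bottleneck 3, flow now 15.
No augmenting path remains; maximum flow = 15.
By max-flow min-cut, the minimum cut capacity equals the max flow.
In the residual graph, reachable from Well: {Well}.
Min-cut edges: Well→P (12), Well→Q (3); capacity 12 + 3 = 15.

15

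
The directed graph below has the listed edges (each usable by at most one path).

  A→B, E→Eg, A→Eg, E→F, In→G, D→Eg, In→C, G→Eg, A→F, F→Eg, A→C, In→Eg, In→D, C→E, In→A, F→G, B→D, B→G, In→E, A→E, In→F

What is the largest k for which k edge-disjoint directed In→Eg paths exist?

Assign every edge capacity 1; by Menger, the answer equals the max flow.
Path In→Eg (+1); total 1.
Path In→A→Eg (+1); total 2.
Path In→D→Eg (+1); total 3.
Path In→E→Eg (+1); total 4.
Path In→F→Eg (+1); total 5.
Path In→G→Eg (+1); total 6.
No residual In→Eg path; max flow = 6.
Certifying cut of size 6: {E→Eg, F→Eg, G→Eg, In→A, In→D, In→Eg}.

6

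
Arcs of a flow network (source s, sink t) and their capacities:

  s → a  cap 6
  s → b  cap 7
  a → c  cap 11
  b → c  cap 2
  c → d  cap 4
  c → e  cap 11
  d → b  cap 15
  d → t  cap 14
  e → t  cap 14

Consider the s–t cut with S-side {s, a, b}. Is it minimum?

Given cut capacity: 11 + 2 = 13.
Augment s→a→c→d→t: bottleneck 4, flow now 4.
Augment s→a→c→e→t: bottleneck 2, flow now 6.
Augment s→b→c→e→t: bottleneck 2, flow now 8.
No augmenting path remains; maximum flow = 8.
In the residual graph, reachable from s: {s, b}.
Min-cut edges: s→a (6), b→c (2); capacity 6 + 2 = 8.
Cut capacity 13 exceeds the max flow 8, so it is not minimum.

No — its capacity is 13, but the minimum cut has capacity 8.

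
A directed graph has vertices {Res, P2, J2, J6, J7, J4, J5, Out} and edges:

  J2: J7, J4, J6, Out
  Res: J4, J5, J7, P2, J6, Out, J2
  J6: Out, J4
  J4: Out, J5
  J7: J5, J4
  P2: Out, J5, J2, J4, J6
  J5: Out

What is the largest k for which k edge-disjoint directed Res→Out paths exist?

Assign every edge capacity 1; by Menger, the answer equals the max flow.
Path Res→Out (+1); total 1.
Path Res→P2→Out (+1); total 2.
Path Res→J2→Out (+1); total 3.
Path Res→J6→Out (+1); total 4.
Path Res→J4→Out (+1); total 5.
Path Res→J5→Out (+1); total 6.
No residual Res→Out path; max flow = 6.
Certifying cut of size 6: {J4→Out, J5→Out, Res→J2, Res→J6, Res→Out, Res→P2}.

6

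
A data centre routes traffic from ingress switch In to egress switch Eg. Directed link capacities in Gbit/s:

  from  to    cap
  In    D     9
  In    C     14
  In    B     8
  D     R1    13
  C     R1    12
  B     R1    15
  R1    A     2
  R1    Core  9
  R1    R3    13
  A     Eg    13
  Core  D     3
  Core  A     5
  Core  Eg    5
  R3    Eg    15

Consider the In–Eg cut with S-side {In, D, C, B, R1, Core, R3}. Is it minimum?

No — its capacity is 27, but the minimum cut has capacity 24.

Given cut capacity: 2 + 5 + 5 + 15 = 27.
Augment In→D→R1→A→Eg: bottleneck 2, flow now 2.
Augment In→D→R1→Core→Eg: bottleneck 5, flow now 7.
Augment In→D→R1→R3→Eg: bottleneck 2, flow now 9.
Augment In→C→R1→R3→Eg: bottleneck 11, flow now 20.
Augment In→C→R1→Core→A→Eg: bottleneck 1, flow now 21.
Augment In→B→R1→Core→A→Eg: bottleneck 3, flow now 24.
No augmenting path remains; maximum flow = 24.
In the residual graph, reachable from In: {In, D, C, B, R1}.
Min-cut edges: R1→A (2), R1→Core (9), R1→R3 (13); capacity 2 + 9 + 13 = 24.
Cut capacity 27 exceeds the max flow 24, so it is not minimum.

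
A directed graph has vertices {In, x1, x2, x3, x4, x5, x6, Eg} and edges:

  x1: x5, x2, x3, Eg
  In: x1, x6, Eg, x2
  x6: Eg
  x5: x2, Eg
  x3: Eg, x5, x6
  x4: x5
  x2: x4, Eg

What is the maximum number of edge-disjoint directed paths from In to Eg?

Assign every edge capacity 1; by Menger, the answer equals the max flow.
Path In→Eg (+1); total 1.
Path In→x1→Eg (+1); total 2.
Path In→x2→Eg (+1); total 3.
Path In→x6→Eg (+1); total 4.
No residual In→Eg path; max flow = 4.
Certifying cut of size 4: {In→Eg, In→x1, In→x2, In→x6}.

4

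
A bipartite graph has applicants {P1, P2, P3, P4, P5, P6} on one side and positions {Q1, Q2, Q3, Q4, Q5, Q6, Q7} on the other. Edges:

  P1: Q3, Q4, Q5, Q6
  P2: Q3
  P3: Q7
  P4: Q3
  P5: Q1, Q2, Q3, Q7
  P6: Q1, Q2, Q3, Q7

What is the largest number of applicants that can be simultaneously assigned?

5

Unit-capacity flow: source→left, listed edges, right→sink; max matching = max flow.
Augmenting path P1→Q3 (+1); matched 1.
Augmenting path P3→Q7 (+1); matched 2.
Augmenting path P5→Q1 (+1); matched 3.
Augmenting path P6→Q2 (+1); matched 4.
Augmenting path P2→Q3→P1→Q4 (+1); matched 5.
No augmenting path remains; maximum matching = 5.
König certificate: {P1, P3, P5, P6, Q3} is a vertex cover of size 5 (every listed pair touches it), so no matching can be larger.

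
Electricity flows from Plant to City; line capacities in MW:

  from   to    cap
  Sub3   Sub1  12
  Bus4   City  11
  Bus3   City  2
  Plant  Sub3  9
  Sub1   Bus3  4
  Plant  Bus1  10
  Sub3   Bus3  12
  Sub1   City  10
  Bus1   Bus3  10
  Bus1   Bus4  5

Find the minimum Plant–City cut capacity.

Augment Plant→Bus1→Bus4→City: bottleneck 5, flow now 5.
Augment Plant→Bus1→Bus3→City: bottleneck 2, flow now 7.
Augment Plant→Sub3→Sub1→City: bottleneck 9, flow now 16.
No augmenting path remains; maximum flow = 16.
By max-flow min-cut, the minimum cut capacity equals the max flow.
In the residual graph, reachable from Plant: {Plant, Bus1, Bus3}.
Min-cut edges: Plant→Sub3 (9), Bus1→Bus4 (5), Bus3→City (2); capacity 9 + 5 + 2 = 16.

16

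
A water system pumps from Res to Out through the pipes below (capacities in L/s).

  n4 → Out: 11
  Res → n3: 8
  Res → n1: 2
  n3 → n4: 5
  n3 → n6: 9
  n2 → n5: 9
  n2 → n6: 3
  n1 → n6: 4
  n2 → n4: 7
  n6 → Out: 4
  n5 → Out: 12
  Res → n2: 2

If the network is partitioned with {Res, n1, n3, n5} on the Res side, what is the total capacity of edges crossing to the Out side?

Edges leaving {Res, n1, n3, n5}: Res→n2 (2), n1→n6 (4), n3→n4 (5), n3→n6 (9), n5→Out (12).
Cut capacity = 2 + 4 + 5 + 9 + 12 = 32.

32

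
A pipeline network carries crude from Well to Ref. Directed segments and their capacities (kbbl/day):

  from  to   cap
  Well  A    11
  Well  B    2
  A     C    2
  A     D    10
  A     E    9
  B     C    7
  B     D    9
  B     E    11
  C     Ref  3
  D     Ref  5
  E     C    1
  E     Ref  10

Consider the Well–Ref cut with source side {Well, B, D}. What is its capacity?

34

Edges leaving {Well, B, D}: Well→A (11), B→C (7), B→E (11), D→Ref (5).
Cut capacity = 11 + 7 + 11 + 5 = 34.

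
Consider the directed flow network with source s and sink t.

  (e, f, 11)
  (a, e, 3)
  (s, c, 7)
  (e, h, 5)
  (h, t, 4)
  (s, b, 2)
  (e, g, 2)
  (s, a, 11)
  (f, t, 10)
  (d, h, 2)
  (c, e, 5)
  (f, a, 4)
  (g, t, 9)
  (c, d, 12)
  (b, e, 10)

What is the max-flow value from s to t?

Augment s→a→e→f→t: bottleneck 3, flow now 3.
Augment s→b→e→f→t: bottleneck 2, flow now 5.
Augment s→c→d→h→t: bottleneck 2, flow now 7.
Augment s→c→e→f→t: bottleneck 5, flow now 12.
No augmenting path remains; maximum flow = 12.
In the residual graph, reachable from s: {s, a}.
Min-cut edges: s→b (2), s→c (7), a→e (3); capacity 2 + 7 + 3 = 12.
This cut is saturated, so no flow can exceed 12.

12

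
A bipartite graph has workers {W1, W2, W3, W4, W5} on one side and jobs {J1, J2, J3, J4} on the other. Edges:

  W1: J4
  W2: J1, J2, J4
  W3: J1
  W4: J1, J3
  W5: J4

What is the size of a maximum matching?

Unit-capacity flow: source→left, listed edges, right→sink; max matching = max flow.
Augmenting path W1→J4 (+1); matched 1.
Augmenting path W2→J1 (+1); matched 2.
Augmenting path W4→J3 (+1); matched 3.
Augmenting path W3→J1→W2→J2 (+1); matched 4.
No augmenting path remains; maximum matching = 4.
König certificate: {W2, W3, W4, J4} is a vertex cover of size 4 (every listed pair touches it), so no matching can be larger.

4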